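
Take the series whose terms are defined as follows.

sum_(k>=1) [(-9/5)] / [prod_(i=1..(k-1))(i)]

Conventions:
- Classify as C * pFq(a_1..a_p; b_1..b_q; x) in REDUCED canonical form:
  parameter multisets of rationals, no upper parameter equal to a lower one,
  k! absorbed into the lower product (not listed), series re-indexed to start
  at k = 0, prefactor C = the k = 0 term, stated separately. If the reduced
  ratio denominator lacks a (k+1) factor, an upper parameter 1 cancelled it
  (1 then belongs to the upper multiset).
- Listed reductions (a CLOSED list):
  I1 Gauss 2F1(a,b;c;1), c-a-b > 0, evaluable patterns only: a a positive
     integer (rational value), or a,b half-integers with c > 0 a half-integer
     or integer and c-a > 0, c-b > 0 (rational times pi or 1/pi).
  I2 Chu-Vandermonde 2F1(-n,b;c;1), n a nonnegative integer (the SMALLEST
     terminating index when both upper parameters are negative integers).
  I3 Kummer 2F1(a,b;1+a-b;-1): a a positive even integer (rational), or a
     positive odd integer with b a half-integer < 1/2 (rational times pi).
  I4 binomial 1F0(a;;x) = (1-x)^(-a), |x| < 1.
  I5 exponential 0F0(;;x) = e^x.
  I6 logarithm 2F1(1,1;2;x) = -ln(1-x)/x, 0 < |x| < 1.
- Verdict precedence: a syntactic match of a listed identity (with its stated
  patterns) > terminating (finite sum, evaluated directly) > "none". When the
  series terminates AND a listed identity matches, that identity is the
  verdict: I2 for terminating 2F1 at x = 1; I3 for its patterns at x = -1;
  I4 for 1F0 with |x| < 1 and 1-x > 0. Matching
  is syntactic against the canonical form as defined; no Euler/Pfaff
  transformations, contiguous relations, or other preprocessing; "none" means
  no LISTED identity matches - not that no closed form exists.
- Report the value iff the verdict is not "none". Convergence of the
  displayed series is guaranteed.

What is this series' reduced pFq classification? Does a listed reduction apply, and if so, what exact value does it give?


At argument 1: a 0F0 with upper {-}, lower {-}, scaled by C = -9/5. Verdict: exponential (I5) matches (the 0F0 exponential series at x = 1). Value: (-9/5) * e^(1).

Key observation: with t_0 = -9/5, the product of the first k integers (C = -9/5, x = 1) is k!.
Term ratio: r(k) = 1 * 1 / [(k+1)] - rational in k. x = 1; t_0 = -9/5; negate the roots.


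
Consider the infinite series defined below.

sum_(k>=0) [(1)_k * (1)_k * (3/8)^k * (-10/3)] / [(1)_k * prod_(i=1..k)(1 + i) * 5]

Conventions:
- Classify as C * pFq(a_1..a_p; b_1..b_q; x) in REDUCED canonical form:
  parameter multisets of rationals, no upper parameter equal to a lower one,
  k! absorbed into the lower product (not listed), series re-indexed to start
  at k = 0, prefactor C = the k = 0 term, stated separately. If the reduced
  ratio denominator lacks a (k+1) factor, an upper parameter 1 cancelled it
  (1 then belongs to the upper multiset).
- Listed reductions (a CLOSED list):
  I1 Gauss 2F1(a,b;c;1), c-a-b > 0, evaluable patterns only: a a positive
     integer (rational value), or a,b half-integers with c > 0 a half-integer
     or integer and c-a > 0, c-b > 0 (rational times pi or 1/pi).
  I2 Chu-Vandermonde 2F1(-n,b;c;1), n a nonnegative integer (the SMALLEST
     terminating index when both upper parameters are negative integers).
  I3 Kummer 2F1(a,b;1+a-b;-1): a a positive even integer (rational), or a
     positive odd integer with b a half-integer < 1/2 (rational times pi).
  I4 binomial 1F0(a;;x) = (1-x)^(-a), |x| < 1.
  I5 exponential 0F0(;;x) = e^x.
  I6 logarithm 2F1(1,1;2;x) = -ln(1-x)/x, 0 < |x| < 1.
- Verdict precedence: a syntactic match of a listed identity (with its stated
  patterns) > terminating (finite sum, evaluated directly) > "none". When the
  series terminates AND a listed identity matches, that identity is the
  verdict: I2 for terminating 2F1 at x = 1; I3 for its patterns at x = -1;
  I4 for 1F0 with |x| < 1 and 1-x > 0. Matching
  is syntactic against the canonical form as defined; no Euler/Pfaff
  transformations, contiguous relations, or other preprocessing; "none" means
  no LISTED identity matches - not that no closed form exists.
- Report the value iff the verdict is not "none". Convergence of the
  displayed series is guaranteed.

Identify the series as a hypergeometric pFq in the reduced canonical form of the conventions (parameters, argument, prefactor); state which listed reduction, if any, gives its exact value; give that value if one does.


x = 3/8 here; the reduced form reads 2F1, upper {1, 1}, lower {2}, C = -2/3. Verdict: this is the I6 logarithm reduction (the logarithm: parameters (1,1;2), x = 3/8). Exact value: (16/9) * ln(5/8).

First insight: x = (3/8) and the lower running product (prefactor -2/3) is a rising factorial.
Ratio: r(k) = (3/8) * (k+1) (k+1) / [(k+2) (k+1)] - poly over poly, x = (3/8) from leading terms; C = -2/3 at k = 0.


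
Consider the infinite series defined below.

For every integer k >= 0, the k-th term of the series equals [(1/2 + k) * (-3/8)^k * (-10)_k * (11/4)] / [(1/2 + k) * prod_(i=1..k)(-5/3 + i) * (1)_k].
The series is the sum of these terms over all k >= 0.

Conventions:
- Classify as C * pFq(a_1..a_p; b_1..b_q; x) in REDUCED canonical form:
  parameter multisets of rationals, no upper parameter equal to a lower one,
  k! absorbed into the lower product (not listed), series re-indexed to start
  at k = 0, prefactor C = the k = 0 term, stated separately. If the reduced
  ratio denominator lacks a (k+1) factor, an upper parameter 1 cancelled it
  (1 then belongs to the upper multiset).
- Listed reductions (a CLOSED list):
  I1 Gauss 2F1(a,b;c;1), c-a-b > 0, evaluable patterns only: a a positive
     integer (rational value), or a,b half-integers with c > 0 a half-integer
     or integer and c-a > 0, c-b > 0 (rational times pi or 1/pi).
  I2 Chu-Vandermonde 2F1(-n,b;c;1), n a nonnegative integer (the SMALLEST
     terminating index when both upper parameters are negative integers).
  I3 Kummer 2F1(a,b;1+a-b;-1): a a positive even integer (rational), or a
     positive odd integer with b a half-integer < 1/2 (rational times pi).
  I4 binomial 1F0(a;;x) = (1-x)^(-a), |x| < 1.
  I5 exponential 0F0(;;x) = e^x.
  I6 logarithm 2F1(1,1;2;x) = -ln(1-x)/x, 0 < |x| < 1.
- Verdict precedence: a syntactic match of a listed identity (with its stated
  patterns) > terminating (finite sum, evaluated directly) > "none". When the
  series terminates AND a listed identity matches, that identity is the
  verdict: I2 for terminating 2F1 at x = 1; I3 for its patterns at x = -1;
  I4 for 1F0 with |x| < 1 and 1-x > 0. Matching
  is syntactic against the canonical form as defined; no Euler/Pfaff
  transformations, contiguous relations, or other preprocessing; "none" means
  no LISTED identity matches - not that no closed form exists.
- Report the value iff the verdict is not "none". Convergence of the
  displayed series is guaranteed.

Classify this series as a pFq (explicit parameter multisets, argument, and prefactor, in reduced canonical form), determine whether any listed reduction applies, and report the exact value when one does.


First insight: t_0 being 11/4, (1)_k (C = 11/4) is k! itself.
Ratio: r(k) = (-3/8) * (k-10) / [(k-2/3) (k+1)] ; factor over Q: parameters, x = (-3/8), and C = 11/4.

Canonical form: C = 11/4 times 1F1 with upper {-10}, lower {-2/3}, x = -3/8. Verdict: terminating at k = 10: the factor (-10)_k kills every later term; summing the 11 survivors is exact. Its exact value is -80166696509672296801/475263901106176000.


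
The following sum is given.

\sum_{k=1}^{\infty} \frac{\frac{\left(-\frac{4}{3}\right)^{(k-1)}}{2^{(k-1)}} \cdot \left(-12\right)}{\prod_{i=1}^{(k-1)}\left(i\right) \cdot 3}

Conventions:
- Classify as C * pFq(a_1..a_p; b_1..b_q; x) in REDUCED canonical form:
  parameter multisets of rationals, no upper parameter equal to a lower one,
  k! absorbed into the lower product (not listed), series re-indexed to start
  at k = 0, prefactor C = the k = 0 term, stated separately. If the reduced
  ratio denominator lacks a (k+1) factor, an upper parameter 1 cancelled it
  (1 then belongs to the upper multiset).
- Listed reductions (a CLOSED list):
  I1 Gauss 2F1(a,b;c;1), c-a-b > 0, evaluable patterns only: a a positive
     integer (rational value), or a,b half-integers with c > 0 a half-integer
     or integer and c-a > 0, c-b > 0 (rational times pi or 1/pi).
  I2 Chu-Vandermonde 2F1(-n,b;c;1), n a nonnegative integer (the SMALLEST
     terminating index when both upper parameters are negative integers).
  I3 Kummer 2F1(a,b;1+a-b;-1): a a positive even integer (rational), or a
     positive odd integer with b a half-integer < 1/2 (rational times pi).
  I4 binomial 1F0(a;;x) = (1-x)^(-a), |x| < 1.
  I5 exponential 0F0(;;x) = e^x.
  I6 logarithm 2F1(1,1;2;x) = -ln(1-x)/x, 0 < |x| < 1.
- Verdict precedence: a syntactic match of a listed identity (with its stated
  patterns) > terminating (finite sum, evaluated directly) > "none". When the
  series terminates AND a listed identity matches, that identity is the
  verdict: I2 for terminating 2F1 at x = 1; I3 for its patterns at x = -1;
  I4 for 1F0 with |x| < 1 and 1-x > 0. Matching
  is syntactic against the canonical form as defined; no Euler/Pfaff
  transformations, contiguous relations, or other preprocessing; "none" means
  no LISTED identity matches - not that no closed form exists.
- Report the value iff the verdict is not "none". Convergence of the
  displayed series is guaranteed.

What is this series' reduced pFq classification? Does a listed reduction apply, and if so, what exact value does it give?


With C = -4: the canonical form is 0F0(-; -; -\frac{2}{3}). Verdict at x = -\frac{2}{3}: exponential (I5) matches (the 0F0 exponential series at x = -\frac{2}{3}). Exact value: \left(-4\right) \cdot e^{-\frac{2}{3}}.

Key step: t_0 being -4, the product of the first k integers (prefactor -4) is k!.
Consecutive-term ratio: r(k) = -\frac{2}{3} * 1 / [(k+1)] - poly over poly, x = -\frac{2}{3} from leading terms; C = -4 at k = 0.


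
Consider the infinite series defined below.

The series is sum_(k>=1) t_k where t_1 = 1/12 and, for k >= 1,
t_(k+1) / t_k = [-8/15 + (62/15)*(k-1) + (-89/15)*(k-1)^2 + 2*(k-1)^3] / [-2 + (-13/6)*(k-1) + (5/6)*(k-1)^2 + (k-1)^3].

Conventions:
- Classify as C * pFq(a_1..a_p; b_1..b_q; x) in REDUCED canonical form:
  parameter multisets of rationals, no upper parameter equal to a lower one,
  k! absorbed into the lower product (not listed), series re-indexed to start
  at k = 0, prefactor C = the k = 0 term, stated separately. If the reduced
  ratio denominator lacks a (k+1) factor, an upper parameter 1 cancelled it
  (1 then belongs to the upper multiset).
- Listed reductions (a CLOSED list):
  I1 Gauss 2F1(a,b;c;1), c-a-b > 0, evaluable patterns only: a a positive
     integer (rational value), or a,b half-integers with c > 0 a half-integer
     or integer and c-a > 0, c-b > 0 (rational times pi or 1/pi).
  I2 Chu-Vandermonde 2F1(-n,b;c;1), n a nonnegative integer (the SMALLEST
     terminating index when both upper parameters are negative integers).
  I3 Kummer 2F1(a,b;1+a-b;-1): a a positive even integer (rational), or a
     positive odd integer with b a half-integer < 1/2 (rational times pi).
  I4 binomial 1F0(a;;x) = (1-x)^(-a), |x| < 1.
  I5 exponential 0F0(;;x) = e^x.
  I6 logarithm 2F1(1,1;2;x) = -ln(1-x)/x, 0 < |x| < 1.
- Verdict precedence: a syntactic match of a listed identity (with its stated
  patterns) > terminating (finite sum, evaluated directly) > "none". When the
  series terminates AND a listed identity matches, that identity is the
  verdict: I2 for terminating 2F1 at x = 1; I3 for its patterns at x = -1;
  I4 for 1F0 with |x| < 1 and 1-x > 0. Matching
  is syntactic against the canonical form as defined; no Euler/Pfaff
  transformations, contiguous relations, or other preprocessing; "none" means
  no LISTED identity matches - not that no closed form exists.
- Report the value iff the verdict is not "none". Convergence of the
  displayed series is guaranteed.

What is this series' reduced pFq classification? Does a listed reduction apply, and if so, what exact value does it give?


Reduced: x = 2, 3F2, upper = {-2, -4/5, -1/6}, lower = {-3/2, 4/3}, C = 1/12. Verdict: terminating - upper -2 stops the sum at k = 2; the 3 terms are added exactly. Hence: 137/1260.

The tell: x = 2 and roots of the ratio polynomials (C = 1/12, x = 2) are the negated parameters.
Consecutive-term ratio: r(k) = 2 * (k-2) (k-4/5) (k-1/6) / [(k-3/2) (k+4/3) (k+1)] ; factor over Q: parameters, x = 2, and C = 1/12.


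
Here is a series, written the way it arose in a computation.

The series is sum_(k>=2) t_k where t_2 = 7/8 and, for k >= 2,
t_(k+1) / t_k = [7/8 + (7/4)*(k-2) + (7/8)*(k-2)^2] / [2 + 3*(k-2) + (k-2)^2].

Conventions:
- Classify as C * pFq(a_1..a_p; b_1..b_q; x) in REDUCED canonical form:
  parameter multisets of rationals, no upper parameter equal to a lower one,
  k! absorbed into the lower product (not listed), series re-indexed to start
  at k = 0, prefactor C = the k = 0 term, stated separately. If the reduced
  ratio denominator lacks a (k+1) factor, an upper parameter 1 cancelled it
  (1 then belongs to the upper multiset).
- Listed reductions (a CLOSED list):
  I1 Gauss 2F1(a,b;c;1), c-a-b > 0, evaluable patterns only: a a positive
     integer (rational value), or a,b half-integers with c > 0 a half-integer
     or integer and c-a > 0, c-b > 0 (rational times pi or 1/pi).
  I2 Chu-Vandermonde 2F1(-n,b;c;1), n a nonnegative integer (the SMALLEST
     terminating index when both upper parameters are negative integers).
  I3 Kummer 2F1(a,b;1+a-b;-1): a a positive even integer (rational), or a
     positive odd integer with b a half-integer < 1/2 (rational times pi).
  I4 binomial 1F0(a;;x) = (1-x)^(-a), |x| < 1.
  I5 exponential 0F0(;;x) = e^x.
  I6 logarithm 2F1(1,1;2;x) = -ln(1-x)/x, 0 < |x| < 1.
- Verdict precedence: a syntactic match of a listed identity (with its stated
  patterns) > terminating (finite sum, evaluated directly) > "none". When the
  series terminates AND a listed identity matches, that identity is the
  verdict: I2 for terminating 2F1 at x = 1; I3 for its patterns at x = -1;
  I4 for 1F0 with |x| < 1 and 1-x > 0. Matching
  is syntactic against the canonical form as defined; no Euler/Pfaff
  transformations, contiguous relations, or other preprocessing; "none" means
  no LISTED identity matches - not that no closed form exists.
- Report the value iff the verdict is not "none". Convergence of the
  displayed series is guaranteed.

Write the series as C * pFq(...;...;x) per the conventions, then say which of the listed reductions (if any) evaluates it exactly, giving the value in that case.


Reduced: x = 7/8, 2F1, upper = {1, 1}, lower = {2}, C = 7/8. Verdict (x = 7/8): the I6 logarithm reduction applies (the logarithm: parameters (1,1;2), x = 7/8). Hence: (-1) * ln(1/8).

The tell: with t_0 = 7/8, roots of the ratio polynomials (C = 7/8, x = 7/8) are the negated parameters.
Consecutive-term ratio: r(k) = (7/8) * (k+1) (k+1) / [(k+2) (k+1)] - rational; roots negated = parameters, x = (7/8), C = 7/8.


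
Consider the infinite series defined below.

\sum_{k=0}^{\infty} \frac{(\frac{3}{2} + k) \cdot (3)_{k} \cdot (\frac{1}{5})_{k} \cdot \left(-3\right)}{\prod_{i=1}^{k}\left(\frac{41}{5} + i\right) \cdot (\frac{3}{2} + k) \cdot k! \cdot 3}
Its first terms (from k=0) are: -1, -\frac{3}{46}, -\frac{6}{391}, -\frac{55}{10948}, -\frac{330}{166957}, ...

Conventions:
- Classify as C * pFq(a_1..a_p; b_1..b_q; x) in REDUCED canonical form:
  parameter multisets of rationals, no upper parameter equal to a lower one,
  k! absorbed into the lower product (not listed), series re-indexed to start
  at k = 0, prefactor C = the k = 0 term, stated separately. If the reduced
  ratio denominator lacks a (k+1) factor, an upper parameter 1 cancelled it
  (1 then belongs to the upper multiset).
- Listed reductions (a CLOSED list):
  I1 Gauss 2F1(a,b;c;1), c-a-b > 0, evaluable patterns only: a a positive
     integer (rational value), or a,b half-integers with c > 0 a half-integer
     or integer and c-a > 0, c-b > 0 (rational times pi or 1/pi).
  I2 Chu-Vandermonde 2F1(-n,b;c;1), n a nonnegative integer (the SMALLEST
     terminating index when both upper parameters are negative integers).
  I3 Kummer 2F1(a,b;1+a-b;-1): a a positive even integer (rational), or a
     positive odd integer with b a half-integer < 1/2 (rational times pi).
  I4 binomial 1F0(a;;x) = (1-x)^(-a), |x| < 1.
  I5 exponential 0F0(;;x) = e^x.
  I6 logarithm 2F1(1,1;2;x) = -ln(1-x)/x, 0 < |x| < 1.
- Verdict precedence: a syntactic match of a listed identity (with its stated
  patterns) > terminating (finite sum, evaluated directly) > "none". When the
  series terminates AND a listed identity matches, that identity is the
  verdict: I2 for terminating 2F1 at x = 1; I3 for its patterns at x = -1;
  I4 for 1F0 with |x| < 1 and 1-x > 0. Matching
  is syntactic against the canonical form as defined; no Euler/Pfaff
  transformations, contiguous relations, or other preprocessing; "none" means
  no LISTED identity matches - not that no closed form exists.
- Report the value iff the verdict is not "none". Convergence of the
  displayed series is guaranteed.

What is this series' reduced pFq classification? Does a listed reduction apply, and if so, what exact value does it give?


Reduced: x = 1, 2F1, upper = {\frac{1}{5}, 3}, lower = {\frac{46}{5}}, C = -1. Verdict: the Gauss summation I1 fires (x = 1: the Gamma ratio telescopes since c-a-b = 6 > 0 and a = 3 in Z>0). Sum: -\frac{3813}{3500}.

First insight: t_0 being -1, the lower running product (prefactor -1) is a rising factorial.
Adjacent-term ratio: r(k) = 1 * (k+\frac{1}{5}) (k+3) / [(k+\frac{46}{5}) (k+1)] - rational in k, leading ratio 1; with t_0 = -1, classification follows.


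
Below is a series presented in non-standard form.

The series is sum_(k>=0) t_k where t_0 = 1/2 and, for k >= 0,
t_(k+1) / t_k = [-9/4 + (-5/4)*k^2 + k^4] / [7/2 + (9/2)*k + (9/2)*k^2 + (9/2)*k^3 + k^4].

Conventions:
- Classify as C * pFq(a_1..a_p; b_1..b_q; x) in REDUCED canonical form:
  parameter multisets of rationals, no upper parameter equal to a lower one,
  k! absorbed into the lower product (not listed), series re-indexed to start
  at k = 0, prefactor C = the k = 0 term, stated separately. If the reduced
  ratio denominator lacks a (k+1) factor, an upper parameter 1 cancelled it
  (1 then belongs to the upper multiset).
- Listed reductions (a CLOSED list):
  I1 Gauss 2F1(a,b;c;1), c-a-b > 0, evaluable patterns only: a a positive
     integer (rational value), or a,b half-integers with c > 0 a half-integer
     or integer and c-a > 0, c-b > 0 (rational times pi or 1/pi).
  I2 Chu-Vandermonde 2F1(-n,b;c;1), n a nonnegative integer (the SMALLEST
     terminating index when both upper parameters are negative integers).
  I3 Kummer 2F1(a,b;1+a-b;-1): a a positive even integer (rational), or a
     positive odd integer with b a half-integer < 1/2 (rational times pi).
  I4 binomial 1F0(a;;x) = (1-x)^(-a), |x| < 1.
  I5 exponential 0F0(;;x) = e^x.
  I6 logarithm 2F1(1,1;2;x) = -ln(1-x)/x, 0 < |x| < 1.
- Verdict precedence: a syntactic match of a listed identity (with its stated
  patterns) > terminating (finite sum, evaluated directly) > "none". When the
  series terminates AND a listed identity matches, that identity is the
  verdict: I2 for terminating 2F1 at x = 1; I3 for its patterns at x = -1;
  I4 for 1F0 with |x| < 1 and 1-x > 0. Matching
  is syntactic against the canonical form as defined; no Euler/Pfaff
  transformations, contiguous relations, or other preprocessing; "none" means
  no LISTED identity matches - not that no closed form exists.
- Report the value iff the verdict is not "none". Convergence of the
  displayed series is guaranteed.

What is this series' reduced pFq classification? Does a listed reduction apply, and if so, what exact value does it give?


Prefactor 1/2, argument 1: 2F1 with upper {-3/2, 3/2} over lower {7/2}. Verdict: Gauss (I1, half-integer pattern) fires (x = 1; upper {-3/2, 3/2} half-integers, c = 7/2 in the evaluable pattern). Its exact value is (75/1024) * pi.

First insight: t_0 = 1/2 here, and roots of the ratio polynomials (C = 1/2, x = 1) are the negated parameters.
Ratio: r(k) = 1 * (k-3/2) (k+3/2) / [(k+7/2) (k+1)] - rational; roots negated = parameters, x = 1, C = 1/2.


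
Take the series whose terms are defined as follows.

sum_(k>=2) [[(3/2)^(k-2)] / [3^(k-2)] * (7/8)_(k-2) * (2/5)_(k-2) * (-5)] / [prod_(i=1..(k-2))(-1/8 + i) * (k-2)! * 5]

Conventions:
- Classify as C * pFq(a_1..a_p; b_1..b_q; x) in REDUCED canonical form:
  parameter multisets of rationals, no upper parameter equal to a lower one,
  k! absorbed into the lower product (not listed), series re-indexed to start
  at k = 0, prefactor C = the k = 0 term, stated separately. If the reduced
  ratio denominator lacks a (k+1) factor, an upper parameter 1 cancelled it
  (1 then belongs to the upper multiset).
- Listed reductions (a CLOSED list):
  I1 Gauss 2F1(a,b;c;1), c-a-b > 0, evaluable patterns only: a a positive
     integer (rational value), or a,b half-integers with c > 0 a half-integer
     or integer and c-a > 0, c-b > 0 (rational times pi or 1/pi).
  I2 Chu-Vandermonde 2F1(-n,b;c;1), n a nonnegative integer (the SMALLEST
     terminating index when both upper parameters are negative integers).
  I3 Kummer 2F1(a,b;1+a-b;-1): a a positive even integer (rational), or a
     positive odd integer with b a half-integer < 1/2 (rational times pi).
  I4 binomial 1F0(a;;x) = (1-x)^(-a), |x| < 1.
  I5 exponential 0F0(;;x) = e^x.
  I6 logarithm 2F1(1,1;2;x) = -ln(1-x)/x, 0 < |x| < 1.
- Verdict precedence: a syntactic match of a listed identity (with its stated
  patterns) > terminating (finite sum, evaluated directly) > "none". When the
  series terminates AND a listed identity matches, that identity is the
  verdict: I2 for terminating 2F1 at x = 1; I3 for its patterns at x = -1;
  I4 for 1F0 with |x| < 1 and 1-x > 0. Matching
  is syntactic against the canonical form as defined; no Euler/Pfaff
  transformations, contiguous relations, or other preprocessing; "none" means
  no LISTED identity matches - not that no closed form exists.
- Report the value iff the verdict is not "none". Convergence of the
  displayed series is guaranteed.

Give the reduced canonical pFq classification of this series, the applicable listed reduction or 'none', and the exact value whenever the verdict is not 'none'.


Canonical form: C = -1 times 1F0 with upper {2/5}, lower {-}, x = 1/2. Verdict: the binomial series (I4) matches (the 1F0 binomial series: exponent -2/5, x = 1/2). Sum: (-1) * (1/2)^(-2/5).

Structural cue: t_0 being -1, the constant factors (C = -1) combine into one prefactor.
Adjacent-term ratio: r(k) = (1/2) * (k+2/5) / [(k+1)] - rational in k. x = (1/2); t_0 = -1; negate the roots.


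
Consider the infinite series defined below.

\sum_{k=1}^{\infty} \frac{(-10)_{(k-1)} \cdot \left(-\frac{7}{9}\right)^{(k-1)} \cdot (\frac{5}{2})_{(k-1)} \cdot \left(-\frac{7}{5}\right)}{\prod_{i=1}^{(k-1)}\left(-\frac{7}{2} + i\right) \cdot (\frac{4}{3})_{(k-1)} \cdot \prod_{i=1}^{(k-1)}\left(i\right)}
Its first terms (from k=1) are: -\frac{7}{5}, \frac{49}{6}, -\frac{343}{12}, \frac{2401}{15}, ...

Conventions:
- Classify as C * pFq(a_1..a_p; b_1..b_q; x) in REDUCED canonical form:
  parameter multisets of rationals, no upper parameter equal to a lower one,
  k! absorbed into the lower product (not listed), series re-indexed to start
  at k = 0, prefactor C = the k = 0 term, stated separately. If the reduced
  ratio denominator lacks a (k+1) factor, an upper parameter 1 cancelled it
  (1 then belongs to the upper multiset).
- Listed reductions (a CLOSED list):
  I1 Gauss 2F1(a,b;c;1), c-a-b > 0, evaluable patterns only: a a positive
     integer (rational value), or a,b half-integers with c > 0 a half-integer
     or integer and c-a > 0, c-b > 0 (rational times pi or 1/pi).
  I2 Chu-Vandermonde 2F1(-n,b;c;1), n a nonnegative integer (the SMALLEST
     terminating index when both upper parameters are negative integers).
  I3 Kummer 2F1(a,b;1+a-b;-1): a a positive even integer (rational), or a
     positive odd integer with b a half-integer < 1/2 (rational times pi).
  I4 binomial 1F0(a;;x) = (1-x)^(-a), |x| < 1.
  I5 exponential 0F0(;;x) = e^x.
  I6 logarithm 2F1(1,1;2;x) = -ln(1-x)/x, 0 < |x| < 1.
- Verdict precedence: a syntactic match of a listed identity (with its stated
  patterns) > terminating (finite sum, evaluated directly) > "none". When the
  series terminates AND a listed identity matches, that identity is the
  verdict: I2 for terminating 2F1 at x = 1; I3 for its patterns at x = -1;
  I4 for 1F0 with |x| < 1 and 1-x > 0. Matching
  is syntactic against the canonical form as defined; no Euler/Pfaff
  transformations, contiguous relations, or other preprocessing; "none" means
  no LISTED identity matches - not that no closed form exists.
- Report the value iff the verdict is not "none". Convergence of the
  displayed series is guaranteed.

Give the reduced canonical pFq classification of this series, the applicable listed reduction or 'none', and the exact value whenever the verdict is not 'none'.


The tell: t_0 being -\frac{7}{5}, the lower running product (C = -7/5) is a rising factorial.
Adjacent-term ratio: r(k) = -\frac{7}{9} * (k-10) (k+\frac{5}{2}) / [(k-\frac{5}{2}) (k+\frac{4}{3}) (k+1)] ; factor over Q: parameters, x = -\frac{7}{9}, and C = -\frac{7}{5}.

Canonical form: C = -\frac{7}{5} times 2F2 with upper {-10, \frac{5}{2}}, lower {-\frac{5}{2}, \frac{4}{3}}, x = -\frac{7}{9}. Verdict: terminating - upper -10 stops the sum at k = 10; the 11 terms are added exactly. Value: \frac{4010208896613907771}{3183052878720000}.


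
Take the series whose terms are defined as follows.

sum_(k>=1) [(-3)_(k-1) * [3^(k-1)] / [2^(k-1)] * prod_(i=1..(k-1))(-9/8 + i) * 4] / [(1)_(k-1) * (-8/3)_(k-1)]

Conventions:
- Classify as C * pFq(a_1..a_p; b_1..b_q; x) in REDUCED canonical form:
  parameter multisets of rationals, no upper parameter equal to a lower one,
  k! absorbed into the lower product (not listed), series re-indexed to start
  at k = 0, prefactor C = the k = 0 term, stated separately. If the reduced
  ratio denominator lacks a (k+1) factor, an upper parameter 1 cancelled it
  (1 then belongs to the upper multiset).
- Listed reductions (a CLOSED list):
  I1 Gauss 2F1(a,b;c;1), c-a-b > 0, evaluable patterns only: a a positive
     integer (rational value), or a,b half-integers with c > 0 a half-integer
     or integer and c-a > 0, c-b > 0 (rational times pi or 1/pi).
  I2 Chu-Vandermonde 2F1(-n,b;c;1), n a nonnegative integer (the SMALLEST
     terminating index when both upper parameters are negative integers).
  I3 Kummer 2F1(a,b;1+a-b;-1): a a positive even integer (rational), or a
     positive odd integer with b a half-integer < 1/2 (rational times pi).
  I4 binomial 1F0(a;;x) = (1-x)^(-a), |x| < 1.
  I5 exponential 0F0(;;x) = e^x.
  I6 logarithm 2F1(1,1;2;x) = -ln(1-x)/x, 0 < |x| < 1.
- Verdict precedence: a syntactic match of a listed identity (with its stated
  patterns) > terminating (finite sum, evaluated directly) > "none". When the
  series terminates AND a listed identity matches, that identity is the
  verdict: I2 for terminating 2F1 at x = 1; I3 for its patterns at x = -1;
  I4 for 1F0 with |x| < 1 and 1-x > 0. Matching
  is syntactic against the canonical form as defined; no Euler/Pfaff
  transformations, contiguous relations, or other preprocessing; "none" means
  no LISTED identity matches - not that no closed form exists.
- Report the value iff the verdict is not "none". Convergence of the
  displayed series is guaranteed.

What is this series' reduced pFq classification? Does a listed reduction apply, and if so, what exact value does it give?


Classification (C = 4): 2F1 with upper {-3, -1/8}, lower {-8/3}, argument x = 3/2. Verdict: terminating - the sum ends at index 3 because -3 is a negative integer; exact evaluation follows. Value: 127583/81920.

Key step: x = (3/2) and the running product (prefactor 4) telescopes to a rising factorial.
Consecutive-term ratio: r(k) = (3/2) * (k-3) (k-1/8) / [(k-8/3) (k+1)] - rational; roots negated = parameters, x = (3/2), C = 4.


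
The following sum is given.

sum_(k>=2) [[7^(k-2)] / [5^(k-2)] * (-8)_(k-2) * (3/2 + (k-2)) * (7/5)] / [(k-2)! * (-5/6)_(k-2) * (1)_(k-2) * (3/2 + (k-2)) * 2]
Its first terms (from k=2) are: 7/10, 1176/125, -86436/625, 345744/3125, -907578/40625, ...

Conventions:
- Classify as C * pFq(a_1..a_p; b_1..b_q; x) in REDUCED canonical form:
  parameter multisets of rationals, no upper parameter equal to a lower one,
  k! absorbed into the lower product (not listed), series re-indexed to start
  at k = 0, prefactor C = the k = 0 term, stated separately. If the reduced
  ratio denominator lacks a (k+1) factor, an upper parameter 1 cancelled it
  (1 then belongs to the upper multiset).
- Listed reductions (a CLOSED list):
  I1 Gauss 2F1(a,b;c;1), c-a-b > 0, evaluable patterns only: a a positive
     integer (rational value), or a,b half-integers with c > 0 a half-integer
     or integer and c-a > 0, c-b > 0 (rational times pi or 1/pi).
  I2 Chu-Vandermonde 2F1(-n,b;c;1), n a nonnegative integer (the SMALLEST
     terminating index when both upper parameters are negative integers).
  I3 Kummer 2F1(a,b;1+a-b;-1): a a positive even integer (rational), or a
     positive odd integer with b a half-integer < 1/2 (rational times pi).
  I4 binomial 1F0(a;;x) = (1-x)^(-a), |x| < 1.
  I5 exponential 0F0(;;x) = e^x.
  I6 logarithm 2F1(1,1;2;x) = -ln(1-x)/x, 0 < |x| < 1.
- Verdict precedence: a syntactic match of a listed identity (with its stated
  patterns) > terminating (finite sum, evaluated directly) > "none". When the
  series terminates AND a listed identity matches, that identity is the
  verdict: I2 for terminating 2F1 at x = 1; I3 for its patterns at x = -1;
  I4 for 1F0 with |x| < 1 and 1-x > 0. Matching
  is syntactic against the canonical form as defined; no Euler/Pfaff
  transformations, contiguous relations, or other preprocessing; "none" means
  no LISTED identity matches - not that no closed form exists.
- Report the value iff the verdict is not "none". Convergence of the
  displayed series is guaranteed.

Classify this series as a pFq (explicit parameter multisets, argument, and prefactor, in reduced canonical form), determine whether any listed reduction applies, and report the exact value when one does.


Reduced: x = 7/5, 1F2, upper = {-8}, lower = {-5/6, 1}, C = 7/10. Verdict: terminating - no listed pattern fits, but -8 in the upper list cuts the series at k = 8; direct evaluation. Exact value: -26529352122825839/691672363281250.

First insight: from the first term 7/10: the constant factors (C = 7/10) combine into one prefactor.
Ratio: r(k) = (7/5) * (k-8) / [(k-5/6) (k+1) (k+1)] ; factor over Q: parameters, x = (7/5), and C = 7/10.


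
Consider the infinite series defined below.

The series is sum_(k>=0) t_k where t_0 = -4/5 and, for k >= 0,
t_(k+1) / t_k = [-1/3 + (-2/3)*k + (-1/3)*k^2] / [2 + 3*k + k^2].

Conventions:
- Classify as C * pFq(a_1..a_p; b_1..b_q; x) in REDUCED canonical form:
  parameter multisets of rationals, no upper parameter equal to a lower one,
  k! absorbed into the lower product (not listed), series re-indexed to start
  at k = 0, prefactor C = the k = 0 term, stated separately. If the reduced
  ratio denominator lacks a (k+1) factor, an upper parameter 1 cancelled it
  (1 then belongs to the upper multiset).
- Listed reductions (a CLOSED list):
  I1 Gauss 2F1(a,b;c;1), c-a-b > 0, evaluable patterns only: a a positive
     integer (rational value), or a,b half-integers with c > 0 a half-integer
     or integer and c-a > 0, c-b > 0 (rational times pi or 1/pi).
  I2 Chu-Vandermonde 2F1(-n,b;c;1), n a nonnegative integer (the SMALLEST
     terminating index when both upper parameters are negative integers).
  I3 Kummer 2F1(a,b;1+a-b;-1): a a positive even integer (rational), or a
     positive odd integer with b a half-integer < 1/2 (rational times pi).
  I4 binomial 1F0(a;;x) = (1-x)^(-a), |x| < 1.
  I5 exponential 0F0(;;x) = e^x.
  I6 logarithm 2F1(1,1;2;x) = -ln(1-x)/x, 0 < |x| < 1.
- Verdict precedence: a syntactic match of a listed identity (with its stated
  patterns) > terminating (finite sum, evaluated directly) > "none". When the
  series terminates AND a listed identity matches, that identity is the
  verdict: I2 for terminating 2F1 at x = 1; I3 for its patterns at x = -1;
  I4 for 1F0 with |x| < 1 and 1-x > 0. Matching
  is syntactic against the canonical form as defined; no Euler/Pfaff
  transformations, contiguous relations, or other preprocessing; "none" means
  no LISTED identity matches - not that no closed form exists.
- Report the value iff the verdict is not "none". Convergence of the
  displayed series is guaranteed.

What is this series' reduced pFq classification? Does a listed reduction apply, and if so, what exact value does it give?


At argument -1/3: a 2F1 with upper {1, 1}, lower {2}, scaled by C = -4/5. Verdict: the I6 logarithm reduction matches (the logarithm: parameters (1,1;2), x = -1/3). Exact value: (-12/5) * ln(4/3).

Key observation: x = (-1/3) and factor the ratio over Q (C = -4/5): negated roots = parameters.
Step ratio: r(k) = (-1/3) * (k+1) (k+1) / [(k+2) (k+1)] - rational; roots negated = parameters, x = (-1/3), C = -4/5.


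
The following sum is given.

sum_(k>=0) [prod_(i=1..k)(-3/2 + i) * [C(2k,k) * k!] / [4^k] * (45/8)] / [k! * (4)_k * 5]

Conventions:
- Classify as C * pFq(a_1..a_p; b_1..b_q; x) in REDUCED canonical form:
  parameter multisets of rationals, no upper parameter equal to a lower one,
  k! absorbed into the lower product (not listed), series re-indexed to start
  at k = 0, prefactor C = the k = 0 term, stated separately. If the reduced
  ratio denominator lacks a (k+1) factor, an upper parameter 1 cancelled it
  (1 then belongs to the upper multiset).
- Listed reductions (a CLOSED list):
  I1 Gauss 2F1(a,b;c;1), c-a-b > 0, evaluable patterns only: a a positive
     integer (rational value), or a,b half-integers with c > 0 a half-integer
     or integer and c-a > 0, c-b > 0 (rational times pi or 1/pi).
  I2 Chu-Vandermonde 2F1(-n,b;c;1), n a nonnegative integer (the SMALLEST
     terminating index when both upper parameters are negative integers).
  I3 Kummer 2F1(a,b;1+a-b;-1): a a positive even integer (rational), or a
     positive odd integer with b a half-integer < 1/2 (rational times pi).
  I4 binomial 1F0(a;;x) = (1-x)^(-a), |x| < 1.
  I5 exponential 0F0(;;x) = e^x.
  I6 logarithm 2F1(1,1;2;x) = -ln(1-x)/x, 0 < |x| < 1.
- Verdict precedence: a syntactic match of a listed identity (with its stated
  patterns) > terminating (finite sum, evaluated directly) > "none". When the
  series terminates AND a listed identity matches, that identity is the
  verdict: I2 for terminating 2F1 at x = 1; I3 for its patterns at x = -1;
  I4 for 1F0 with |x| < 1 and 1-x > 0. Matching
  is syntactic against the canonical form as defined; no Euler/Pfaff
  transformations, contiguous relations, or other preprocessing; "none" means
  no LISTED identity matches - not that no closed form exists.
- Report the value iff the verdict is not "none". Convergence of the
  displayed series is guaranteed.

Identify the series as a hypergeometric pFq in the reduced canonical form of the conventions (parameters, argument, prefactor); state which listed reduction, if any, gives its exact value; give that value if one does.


Classification (C = 9/8): 2F1 with upper {-1/2, 1/2}, lower {4}, argument x = 1. Verdict: the half-integer Gauss pattern (I1) applies (x = 1; upper {-1/2, 1/2} half-integers, c = 4 in the evaluable pattern). Sum: (576/175) / pi.

The tell: from the first term 9/8: the constant factors (C = 9/8) combine into one prefactor.
Term ratio: r(k) = 1 * (k-1/2) (k+1/2) / [(k+4) (k+1)] ; factor over Q: parameters, x = 1, and C = 9/8.


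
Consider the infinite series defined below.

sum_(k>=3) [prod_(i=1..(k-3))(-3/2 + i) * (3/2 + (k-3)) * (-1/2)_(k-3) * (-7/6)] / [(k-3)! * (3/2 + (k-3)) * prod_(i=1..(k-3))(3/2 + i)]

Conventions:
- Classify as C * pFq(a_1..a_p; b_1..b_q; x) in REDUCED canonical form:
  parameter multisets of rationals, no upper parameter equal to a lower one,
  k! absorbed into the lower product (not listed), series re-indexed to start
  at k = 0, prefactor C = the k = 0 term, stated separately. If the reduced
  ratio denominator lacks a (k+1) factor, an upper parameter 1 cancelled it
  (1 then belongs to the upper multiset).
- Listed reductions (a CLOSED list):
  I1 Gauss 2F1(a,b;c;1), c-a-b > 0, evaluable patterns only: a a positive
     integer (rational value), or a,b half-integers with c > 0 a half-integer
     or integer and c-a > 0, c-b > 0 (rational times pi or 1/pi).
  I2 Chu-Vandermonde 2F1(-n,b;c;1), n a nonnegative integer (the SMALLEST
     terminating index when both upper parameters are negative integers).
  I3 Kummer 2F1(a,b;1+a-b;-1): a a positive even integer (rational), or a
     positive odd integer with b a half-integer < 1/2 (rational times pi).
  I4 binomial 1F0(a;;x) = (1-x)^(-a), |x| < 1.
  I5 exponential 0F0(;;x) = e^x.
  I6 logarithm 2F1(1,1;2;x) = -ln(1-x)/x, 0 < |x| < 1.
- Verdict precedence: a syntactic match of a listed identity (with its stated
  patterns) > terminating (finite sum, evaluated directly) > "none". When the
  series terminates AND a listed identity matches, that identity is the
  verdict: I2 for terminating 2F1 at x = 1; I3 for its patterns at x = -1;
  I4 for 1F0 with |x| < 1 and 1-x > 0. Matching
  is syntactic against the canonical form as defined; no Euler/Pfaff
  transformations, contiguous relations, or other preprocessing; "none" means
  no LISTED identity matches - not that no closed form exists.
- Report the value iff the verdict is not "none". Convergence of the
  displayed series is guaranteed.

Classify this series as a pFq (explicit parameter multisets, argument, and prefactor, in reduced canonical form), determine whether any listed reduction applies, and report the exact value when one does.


Key observation: from the first term -7/6: the lower running product (C = -7/6, x = 1) is a rising factorial.
Consecutive-term ratio: r(k) = 1 * (k-1/2) (k-1/2) / [(k+5/2) (k+1)] ; factor over Q: parameters, x = 1, and C = -7/6.

At argument 1: a 2F1 with upper {-1/2, -1/2}, lower {5/2}, scaled by C = -7/6. Verdict: the half-integer Gauss pattern (I1) matches (x = 1; upper {-1/2, -1/2} half-integers, c = 5/2 in the evaluable pattern). Value: (-105/256) * pi.


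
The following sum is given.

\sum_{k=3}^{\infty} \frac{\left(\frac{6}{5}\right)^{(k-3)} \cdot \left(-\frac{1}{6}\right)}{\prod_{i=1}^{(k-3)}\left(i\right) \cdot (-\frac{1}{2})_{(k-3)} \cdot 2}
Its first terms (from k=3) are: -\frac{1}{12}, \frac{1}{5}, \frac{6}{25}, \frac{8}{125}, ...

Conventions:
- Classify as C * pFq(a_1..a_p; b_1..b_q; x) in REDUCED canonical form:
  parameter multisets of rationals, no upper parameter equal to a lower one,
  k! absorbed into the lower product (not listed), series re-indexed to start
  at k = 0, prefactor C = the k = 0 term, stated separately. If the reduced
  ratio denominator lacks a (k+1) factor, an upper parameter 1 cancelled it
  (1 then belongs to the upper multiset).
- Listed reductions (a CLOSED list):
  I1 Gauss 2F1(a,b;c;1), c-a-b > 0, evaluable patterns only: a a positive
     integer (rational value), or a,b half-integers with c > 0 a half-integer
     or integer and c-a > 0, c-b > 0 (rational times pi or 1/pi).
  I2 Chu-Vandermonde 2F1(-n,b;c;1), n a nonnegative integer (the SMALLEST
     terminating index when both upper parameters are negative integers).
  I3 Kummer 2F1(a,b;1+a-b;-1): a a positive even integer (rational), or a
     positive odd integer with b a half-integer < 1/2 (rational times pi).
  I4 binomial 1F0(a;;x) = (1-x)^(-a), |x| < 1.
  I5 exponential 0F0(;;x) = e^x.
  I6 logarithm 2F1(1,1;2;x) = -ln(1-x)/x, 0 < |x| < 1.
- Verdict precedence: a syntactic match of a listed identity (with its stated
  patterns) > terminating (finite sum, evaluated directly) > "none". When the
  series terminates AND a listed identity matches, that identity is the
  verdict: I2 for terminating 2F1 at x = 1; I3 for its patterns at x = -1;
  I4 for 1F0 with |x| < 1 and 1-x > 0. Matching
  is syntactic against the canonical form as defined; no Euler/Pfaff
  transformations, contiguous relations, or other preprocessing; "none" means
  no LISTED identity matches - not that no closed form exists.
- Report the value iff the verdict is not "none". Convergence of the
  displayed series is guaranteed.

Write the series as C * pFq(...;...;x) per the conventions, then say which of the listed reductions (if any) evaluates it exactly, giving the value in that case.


The tell: t_0 being -\frac{1}{12}, the constant factors (C = -1/12) combine into one prefactor.
Term ratio: r(k) = \frac{6}{5} * 1 / [(k-\frac{1}{2}) (k+1)] - poly over poly, x = \frac{6}{5} from leading terms; C = -\frac{1}{12} at k = 0.

With C = -\frac{1}{12}: the canonical form is 0F1(-; -\frac{1}{2}; \frac{6}{5}). Verdict: none - at argument \frac{6}{5} the multisets {-} ; {-\frac{1}{2}} match no listed identity.
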